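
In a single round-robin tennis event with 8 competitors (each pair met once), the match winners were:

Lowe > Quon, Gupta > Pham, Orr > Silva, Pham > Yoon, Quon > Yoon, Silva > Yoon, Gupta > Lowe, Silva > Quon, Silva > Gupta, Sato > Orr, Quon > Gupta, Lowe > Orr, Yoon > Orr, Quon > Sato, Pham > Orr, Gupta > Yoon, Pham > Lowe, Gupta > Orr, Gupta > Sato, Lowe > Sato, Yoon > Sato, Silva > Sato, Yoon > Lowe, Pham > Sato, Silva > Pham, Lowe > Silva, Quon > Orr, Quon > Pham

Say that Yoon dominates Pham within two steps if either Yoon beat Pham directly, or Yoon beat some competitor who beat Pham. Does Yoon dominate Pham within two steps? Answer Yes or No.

No

Yoon did not beat Pham directly.
Yoon beat Sato, Orr, Lowe, but each of them lost to Pham. No two-step path.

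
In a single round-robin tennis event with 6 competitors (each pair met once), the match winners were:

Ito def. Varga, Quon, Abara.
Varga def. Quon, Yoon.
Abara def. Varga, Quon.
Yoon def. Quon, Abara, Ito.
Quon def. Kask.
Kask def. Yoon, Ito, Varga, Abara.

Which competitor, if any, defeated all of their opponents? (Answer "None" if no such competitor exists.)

None

Highest win total is Kask with 4 (out of 5 possible).
Kask lost to Quon, so no competitor went undefeated.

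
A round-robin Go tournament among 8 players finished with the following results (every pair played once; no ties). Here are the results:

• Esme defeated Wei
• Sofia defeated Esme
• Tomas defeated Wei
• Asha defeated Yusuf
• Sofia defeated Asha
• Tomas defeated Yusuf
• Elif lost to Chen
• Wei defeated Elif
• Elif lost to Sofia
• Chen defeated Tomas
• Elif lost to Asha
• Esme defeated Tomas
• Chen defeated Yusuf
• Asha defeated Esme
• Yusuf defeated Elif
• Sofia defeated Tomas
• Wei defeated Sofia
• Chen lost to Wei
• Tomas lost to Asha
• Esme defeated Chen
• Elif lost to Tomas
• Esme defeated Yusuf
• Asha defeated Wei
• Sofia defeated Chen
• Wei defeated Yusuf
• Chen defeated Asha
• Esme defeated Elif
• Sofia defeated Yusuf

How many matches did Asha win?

5

Asha's results: beat Wei, Esme, Tomas, Elif, Yusuf; lost to Chen, Sofia.
That is 5 wins.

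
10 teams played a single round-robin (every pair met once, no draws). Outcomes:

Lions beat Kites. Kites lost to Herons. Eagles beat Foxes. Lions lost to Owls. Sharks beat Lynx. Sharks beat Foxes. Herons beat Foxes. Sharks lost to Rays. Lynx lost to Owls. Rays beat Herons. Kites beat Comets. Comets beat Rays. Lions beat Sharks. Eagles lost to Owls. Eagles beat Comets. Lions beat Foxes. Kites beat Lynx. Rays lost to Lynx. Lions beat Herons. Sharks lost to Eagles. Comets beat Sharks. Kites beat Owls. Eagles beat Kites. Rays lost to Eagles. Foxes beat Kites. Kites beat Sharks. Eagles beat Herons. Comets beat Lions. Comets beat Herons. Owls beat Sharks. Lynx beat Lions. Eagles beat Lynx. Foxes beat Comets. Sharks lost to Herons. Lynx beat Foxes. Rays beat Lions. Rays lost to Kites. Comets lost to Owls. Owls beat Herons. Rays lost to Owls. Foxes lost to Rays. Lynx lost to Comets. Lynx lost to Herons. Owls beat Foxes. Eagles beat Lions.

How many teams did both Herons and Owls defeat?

3

Herons beat: Sharks, Kites, Lynx, Foxes.
Owls beat: Sharks, Lions, Herons, Lynx, Rays, Foxes, Eagles, Comets.
Both beat: Sharks, Lynx, Foxes — 3.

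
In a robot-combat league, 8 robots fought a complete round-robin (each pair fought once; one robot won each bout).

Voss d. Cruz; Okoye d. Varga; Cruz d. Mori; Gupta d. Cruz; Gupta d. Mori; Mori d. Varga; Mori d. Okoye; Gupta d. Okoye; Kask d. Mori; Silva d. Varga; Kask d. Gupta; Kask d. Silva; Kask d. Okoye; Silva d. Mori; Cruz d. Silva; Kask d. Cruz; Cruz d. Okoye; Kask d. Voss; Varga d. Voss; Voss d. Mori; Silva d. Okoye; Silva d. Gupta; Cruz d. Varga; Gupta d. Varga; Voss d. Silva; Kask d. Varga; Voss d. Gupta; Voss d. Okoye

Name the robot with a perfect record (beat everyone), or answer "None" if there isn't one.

Kask

Kask has 7 wins out of 7 opponents — a perfect record.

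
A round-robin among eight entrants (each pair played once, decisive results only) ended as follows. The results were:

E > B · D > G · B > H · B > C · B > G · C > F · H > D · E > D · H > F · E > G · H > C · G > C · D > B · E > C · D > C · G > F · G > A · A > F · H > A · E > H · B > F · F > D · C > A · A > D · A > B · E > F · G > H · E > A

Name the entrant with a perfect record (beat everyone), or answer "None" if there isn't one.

E

E has 7 wins out of 7 opponents — a perfect record.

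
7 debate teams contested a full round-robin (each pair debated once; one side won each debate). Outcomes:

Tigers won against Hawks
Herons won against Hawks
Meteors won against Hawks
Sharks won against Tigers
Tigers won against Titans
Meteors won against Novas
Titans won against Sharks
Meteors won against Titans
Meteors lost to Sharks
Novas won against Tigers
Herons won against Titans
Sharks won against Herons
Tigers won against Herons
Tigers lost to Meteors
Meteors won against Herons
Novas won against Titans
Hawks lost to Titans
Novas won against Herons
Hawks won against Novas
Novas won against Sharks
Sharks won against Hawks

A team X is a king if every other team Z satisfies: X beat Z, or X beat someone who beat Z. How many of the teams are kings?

4

Titans reaches everyone (king).
Hawks cannot reach Meteors in two steps.
Meteors reaches everyone (king).
Herons cannot reach Meteors, Tigers in two steps.
Sharks reaches everyone (king).
Tigers cannot reach Meteors in two steps.
Novas reaches everyone (king).
Kings: Titans, Meteors, Sharks, Novas — 4.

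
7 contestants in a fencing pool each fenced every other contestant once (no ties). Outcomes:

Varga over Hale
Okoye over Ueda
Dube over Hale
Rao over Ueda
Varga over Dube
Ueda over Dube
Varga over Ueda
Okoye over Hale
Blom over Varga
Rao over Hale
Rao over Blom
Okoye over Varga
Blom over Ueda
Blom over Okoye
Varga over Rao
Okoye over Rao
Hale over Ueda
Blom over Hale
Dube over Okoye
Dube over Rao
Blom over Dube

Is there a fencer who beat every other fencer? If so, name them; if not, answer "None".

None

Highest win total is Blom with 5 (out of 6 possible).
Blom lost to Rao, so no fencer went undefeated.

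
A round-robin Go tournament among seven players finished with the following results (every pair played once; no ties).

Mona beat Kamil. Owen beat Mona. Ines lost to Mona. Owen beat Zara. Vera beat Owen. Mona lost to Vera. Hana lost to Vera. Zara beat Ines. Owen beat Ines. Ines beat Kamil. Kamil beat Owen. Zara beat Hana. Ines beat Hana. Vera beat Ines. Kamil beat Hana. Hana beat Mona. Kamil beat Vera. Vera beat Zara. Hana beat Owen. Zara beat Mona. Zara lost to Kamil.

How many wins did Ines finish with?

2

Ines' results: beat Kamil, Hana; lost to Owen, Vera, Mona, Zara.
That is 2 wins.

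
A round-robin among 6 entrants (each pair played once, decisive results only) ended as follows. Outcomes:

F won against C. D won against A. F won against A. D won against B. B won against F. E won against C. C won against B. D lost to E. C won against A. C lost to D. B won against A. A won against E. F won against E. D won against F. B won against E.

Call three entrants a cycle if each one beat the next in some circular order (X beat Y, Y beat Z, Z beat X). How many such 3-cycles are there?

6

Win totals: A 1, B 3, C 2, D 4, E 2, F 3.
An entrant with w wins dominates both others in C(w,2) triples; summing gives 0 + 3 + 1 + 6 + 1 + 3 = 14 transitive triples.
Total triples C(6,3) = 20, so cyclic triples = 20 − 14 = 6.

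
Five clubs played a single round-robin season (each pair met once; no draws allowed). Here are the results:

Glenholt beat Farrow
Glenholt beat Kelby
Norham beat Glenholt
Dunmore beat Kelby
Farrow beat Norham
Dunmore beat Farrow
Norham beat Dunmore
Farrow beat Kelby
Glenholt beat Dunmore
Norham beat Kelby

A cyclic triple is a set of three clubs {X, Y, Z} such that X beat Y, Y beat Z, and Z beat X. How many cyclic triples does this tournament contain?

Of the C(5,3) = 10 triples, the cyclic ones are: {Norham, Dunmore, Farrow}; {Norham, Farrow, Glenholt}.
That is 2.

2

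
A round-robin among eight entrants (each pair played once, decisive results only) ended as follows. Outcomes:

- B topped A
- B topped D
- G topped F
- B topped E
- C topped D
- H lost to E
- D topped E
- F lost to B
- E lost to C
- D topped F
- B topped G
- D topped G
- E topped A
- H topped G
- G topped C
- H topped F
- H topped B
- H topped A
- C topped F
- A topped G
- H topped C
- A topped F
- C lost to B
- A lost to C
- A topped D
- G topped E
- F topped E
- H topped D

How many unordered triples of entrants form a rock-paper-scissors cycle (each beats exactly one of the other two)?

Win totals: A 3, B 6, C 4, D 3, E 2, F 1, G 3, H 6.
An entrant with w wins dominates both others in C(w,2) triples; summing gives 3 + 15 + 6 + 3 + 1 + 0 + 3 + 15 = 46 transitive triples.
Total triples C(8,3) = 56, so cyclic triples = 56 − 46 = 10.

10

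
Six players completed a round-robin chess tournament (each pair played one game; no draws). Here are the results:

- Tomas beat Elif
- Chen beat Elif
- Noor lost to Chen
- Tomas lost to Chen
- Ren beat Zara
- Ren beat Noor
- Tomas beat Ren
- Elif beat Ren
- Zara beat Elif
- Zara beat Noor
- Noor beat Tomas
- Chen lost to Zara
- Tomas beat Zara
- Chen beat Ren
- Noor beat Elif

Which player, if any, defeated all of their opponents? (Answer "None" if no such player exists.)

Highest win total is Chen with 4 (out of 5 possible).
Chen lost to Zara, so no player went undefeated.

None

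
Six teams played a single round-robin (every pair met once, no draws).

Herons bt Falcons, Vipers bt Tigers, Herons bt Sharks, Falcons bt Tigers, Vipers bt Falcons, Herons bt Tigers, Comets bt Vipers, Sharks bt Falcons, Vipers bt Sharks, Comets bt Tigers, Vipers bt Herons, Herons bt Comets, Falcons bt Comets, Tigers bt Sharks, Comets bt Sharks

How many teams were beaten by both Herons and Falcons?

Herons beat: Falcons, Tigers, Sharks, Comets.
Falcons beat: Tigers, Comets.
Both beat: Tigers, Comets — 2.

2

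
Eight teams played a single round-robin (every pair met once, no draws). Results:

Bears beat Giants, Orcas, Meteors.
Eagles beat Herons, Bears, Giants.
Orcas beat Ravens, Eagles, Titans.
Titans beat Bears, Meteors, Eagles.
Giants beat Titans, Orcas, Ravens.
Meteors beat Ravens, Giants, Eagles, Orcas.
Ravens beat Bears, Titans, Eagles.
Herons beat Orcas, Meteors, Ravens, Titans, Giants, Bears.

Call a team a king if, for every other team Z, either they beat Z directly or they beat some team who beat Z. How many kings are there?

6

Meteors reaches everyone (king).
Herons reaches everyone (king).
Ravens reaches everyone (king).
Giants cannot reach Herons in two steps.
Titans reaches everyone (king).
Bears cannot reach Herons in two steps.
Orcas reaches everyone (king).
Eagles reaches everyone (king).
Kings: Meteors, Herons, Ravens, Titans, Orcas, Eagles — 6.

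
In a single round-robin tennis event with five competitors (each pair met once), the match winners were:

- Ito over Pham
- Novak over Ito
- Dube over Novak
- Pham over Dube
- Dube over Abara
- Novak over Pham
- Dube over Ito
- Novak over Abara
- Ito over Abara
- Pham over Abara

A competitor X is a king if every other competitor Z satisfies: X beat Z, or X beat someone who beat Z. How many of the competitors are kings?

3

Pham reaches everyone (king).
Novak reaches everyone (king).
Dube reaches everyone (king).
Abara cannot reach Pham, Novak, Dube, Ito in two steps.
Ito cannot reach Novak in two steps.
Kings: Pham, Novak, Dube — 3.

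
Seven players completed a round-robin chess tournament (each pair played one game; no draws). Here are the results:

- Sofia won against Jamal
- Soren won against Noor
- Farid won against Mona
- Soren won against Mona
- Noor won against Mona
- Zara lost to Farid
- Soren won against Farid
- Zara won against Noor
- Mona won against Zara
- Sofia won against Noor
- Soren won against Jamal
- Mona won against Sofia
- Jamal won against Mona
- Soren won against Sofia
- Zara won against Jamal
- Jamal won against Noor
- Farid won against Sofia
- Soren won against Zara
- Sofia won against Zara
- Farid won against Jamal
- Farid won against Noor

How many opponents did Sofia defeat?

3

Sofia's results: beat Zara, Jamal, Noor; lost to Mona, Farid, Soren.
That is 3 wins.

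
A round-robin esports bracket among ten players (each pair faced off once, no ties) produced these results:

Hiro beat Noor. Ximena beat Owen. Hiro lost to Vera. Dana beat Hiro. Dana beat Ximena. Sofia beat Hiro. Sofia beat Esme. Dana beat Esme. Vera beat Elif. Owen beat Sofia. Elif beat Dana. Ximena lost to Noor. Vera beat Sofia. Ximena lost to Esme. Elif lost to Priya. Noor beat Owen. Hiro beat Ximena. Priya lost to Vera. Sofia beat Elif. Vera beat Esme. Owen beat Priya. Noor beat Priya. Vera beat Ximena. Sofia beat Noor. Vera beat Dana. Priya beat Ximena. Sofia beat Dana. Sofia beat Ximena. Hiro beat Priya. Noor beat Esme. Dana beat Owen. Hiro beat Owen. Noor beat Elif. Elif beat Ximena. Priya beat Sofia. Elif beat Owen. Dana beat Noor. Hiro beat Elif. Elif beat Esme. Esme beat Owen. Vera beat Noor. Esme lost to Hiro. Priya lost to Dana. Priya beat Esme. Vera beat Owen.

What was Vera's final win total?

Vera's results: beat Priya, Hiro, Ximena, Noor, Elif, Sofia, Dana, Owen, Esme; lost to no one.
That is 9 wins.

9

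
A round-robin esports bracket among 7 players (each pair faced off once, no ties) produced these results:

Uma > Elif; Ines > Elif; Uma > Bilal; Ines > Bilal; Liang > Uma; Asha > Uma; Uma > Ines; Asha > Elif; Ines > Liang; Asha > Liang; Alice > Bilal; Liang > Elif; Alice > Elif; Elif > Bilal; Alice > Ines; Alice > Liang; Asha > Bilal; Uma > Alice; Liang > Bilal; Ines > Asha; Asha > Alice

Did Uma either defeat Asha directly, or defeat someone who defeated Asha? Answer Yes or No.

Yes

Uma did not beat Asha directly.
Uma beat Alice, Bilal, Ines, Elif. Of those, Ines beat Asha.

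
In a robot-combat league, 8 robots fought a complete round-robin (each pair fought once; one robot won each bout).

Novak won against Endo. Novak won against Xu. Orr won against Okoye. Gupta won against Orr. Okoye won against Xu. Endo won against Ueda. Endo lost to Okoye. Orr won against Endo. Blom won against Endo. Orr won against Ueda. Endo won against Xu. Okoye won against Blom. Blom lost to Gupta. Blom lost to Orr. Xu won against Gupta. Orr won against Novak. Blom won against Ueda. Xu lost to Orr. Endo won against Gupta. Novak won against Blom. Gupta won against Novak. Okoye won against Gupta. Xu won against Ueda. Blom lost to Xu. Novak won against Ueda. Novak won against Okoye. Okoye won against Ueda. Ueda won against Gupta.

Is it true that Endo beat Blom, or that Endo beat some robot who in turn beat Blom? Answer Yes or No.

Yes

Endo did not beat Blom directly.
Endo beat Gupta, Ueda, Xu. Of those, Gupta beat Blom.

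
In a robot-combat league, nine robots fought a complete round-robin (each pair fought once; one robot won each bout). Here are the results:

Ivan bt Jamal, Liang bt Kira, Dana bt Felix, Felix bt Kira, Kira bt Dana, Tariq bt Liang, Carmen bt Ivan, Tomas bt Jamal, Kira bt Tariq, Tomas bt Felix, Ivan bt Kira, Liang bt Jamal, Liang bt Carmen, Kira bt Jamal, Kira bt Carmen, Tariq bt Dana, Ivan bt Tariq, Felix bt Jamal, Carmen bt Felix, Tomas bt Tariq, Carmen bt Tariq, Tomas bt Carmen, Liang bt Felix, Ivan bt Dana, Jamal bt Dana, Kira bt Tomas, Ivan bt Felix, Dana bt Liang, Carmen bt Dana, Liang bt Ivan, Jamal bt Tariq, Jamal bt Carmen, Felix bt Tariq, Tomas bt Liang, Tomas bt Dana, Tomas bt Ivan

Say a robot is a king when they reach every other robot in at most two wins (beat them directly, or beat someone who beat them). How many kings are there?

Felix cannot reach Ivan in two steps.
Dana cannot reach Tomas in two steps.
Tariq cannot reach Tomas in two steps.
Kira reaches everyone (king).
Liang reaches everyone (king).
Tomas reaches everyone (king).
Carmen cannot reach Tomas in two steps.
Jamal cannot reach Kira, Tomas in two steps.
Ivan reaches everyone (king).
Kings: Kira, Liang, Tomas, Ivan — 4.

4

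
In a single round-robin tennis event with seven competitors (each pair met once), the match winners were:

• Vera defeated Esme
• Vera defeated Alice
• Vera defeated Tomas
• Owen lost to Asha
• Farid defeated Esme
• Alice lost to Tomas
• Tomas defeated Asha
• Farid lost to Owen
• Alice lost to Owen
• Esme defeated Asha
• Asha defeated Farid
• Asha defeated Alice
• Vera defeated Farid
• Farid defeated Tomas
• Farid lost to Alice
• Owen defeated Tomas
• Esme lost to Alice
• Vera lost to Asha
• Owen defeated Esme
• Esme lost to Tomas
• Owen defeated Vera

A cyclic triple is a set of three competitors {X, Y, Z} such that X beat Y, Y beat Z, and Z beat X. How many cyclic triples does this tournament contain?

8

Win totals: Vera 4, Owen 5, Alice 2, Tomas 3, Esme 1, Asha 4, Farid 2.
A competitor with w wins dominates both others in C(w,2) triples; summing gives 6 + 10 + 1 + 3 + 0 + 6 + 1 = 27 transitive triples.
Total triples C(7,3) = 35, so cyclic triples = 35 − 27 = 8.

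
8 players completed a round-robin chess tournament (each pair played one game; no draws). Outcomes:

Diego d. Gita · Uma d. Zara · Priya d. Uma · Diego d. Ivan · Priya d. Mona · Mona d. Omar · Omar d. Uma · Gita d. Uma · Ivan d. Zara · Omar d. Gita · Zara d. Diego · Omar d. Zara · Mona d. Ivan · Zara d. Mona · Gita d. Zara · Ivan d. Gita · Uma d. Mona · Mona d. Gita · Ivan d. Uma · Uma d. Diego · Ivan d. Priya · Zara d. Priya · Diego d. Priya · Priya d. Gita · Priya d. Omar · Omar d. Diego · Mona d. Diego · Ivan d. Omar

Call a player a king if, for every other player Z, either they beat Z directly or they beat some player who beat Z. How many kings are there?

Uma reaches everyone (king).
Priya reaches everyone (king).
Mona reaches everyone (king).
Zara reaches everyone (king).
Gita cannot reach Omar, Ivan in two steps.
Omar reaches everyone (king).
Diego reaches everyone (king).
Ivan reaches everyone (king).
Kings: Uma, Priya, Mona, Zara, Omar, Diego, Ivan — 7.

7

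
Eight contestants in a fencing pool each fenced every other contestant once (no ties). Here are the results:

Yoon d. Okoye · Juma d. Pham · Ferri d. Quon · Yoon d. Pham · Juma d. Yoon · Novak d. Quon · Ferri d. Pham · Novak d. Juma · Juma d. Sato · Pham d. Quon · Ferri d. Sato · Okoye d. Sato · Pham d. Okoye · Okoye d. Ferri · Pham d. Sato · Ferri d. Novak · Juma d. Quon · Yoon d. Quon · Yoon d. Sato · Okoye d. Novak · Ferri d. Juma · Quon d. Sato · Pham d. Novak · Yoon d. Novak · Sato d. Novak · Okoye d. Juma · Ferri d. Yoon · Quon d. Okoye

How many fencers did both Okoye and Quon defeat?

Okoye beat: Juma, Novak, Ferri, Sato.
Quon beat: Okoye, Sato.
Both beat: Sato — 1.

1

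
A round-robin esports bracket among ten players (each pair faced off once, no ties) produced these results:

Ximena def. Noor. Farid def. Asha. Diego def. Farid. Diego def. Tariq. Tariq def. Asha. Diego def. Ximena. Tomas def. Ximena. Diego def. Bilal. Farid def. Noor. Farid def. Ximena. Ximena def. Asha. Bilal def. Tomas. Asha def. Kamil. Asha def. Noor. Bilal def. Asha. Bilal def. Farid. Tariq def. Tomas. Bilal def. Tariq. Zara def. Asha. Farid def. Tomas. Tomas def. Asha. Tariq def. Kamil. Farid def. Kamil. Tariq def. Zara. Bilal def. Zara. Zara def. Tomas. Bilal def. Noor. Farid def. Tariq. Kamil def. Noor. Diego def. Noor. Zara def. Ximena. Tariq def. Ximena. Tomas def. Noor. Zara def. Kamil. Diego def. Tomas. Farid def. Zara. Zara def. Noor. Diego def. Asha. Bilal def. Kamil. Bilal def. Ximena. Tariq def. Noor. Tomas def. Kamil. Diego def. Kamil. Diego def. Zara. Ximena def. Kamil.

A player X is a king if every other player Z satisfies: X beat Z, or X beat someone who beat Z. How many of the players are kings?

Tomas cannot reach Tariq, Zara, Diego, Bilal, Farid in two steps.
Tariq cannot reach Diego, Bilal, Farid in two steps.
Zara cannot reach Tariq, Diego, Bilal, Farid in two steps.
Asha cannot reach Tomas, Tariq, Zara, Diego, Bilal, Ximena, Farid in two steps.
Kamil cannot reach Tomas, Tariq, Zara, Asha, Diego, Bilal, Ximena, Farid in two steps.
Diego reaches everyone (king).
Bilal cannot reach Diego in two steps.
Ximena cannot reach Tomas, Tariq, Zara, Diego, Bilal, Farid in two steps.
Noor cannot reach Tomas, Tariq, Zara, Asha, Kamil, Diego, Bilal, Ximena, Farid in two steps.
Farid cannot reach Diego, Bilal in two steps.
Kings: Diego — 1.

1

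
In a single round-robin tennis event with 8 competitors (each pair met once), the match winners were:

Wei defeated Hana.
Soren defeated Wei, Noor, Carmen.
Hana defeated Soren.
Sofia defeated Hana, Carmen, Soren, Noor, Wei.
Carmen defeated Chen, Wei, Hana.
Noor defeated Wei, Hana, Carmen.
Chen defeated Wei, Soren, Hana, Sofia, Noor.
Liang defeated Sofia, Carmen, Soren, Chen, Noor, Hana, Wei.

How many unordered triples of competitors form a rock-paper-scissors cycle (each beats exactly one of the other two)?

6

Win totals: Sofia 5, Noor 3, Chen 5, Carmen 3, Wei 1, Liang 7, Soren 3, Hana 1.
A competitor with w wins dominates both others in C(w,2) triples; summing gives 10 + 3 + 10 + 3 + 0 + 21 + 3 + 0 = 50 transitive triples.
Total triples C(8,3) = 56, so cyclic triples = 56 − 50 = 6.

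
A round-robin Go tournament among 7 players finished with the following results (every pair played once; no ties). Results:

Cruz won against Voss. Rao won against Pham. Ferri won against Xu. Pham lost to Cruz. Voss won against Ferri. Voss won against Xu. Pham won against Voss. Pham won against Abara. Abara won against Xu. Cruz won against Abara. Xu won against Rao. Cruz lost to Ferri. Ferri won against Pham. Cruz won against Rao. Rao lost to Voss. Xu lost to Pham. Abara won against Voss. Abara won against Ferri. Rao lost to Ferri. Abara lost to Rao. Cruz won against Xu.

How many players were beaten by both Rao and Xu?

0

Rao beat: Abara, Pham.
Xu beat: Rao.
No one was beaten by both.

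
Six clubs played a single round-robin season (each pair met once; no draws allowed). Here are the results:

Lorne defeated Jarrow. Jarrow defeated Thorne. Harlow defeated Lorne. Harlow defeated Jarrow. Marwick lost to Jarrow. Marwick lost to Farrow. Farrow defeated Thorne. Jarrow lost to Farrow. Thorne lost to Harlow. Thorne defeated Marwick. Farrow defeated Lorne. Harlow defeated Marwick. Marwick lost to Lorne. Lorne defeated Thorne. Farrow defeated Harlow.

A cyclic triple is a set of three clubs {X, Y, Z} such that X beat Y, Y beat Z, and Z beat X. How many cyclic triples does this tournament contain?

0

Of the C(6,3) = 20 triples, the cyclic ones are: none.
That is 0.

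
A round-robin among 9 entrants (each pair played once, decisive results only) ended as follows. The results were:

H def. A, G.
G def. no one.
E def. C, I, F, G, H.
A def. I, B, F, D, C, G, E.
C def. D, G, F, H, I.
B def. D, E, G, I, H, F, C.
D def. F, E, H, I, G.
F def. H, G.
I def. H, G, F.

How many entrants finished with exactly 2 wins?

2

Win totals: A 7, B 7, C 5, D 5, E 5, F 2, G 0, H 2, I 3.
Exactly 2: F, H — 2 entrants.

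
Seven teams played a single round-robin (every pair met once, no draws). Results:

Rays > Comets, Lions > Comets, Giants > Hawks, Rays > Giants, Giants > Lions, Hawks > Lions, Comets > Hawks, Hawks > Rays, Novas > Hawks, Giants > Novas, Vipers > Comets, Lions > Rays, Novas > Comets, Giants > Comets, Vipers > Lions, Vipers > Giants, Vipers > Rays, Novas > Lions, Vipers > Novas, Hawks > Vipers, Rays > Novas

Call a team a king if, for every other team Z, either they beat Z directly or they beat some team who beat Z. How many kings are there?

3

Hawks reaches everyone (king).
Comets cannot reach Novas, Giants in two steps.
Vipers reaches everyone (king).
Lions cannot reach Vipers in two steps.
Rays cannot reach Vipers in two steps.
Novas cannot reach Giants in two steps.
Giants reaches everyone (king).
Kings: Hawks, Vipers, Giants — 3.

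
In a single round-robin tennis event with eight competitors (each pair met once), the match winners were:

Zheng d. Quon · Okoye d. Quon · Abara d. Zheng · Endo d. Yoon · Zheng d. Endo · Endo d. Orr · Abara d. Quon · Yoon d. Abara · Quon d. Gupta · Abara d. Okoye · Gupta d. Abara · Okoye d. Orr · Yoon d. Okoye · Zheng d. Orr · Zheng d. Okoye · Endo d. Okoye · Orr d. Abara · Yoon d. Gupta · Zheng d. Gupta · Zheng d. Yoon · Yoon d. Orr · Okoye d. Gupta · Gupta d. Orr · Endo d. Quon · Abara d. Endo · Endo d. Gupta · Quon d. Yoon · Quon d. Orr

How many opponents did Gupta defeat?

Gupta's results: beat Abara, Orr; lost to Zheng, Quon, Okoye, Endo, Yoon.
That is 2 wins.

2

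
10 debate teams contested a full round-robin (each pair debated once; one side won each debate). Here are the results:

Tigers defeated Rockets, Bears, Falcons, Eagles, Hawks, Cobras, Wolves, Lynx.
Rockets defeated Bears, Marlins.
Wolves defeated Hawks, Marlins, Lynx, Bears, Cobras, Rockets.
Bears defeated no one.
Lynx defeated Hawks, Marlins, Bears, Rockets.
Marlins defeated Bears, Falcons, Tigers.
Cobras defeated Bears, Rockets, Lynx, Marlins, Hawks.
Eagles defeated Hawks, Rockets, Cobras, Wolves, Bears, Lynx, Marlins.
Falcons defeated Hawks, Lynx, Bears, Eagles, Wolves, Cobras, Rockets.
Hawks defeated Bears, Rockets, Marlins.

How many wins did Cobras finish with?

5

Cobras' results: beat Rockets, Bears, Lynx, Hawks, Marlins; lost to Eagles, Wolves, Tigers, Falcons.
That is 5 wins.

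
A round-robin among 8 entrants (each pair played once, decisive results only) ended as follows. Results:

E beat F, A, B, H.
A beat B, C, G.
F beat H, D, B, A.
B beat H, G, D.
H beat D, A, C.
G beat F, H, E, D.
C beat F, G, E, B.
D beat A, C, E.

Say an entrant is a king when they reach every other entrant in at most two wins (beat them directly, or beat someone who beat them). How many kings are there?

8

A reaches everyone (king).
B reaches everyone (king).
C reaches everyone (king).
D reaches everyone (king).
E reaches everyone (king).
F reaches everyone (king).
G reaches everyone (king).
H reaches everyone (king).
Kings: A, B, C, D, E, F, G, H — 8.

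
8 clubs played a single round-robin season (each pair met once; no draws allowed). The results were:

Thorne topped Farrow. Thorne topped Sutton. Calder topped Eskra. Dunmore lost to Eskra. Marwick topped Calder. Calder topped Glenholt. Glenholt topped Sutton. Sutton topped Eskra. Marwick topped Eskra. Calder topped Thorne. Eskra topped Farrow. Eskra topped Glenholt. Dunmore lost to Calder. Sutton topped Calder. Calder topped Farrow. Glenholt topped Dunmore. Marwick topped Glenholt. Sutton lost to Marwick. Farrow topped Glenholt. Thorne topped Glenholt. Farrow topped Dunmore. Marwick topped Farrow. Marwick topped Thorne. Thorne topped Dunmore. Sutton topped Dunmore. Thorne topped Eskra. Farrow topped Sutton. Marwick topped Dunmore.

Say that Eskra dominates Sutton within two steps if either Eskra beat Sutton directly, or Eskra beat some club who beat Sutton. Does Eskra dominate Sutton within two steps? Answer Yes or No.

Yes

Eskra did not beat Sutton directly.
Eskra beat Farrow, Glenholt, Dunmore. Of those, Farrow beat Sutton.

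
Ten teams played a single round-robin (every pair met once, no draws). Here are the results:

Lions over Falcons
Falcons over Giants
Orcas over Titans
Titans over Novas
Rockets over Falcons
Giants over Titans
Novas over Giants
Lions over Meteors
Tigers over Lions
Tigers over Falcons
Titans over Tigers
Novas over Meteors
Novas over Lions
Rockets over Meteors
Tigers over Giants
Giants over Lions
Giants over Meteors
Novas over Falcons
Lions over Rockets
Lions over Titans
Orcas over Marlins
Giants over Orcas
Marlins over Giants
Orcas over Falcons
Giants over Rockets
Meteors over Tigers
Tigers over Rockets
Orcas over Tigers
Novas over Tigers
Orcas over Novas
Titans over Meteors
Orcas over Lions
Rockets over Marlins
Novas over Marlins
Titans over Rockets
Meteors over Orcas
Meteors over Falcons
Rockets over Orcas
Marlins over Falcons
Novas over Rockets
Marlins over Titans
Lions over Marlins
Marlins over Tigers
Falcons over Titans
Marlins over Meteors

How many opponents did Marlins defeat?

5

Marlins' results: beat Falcons, Meteors, Giants, Titans, Tigers; lost to Lions, Orcas, Novas, Rockets.
That is 5 wins.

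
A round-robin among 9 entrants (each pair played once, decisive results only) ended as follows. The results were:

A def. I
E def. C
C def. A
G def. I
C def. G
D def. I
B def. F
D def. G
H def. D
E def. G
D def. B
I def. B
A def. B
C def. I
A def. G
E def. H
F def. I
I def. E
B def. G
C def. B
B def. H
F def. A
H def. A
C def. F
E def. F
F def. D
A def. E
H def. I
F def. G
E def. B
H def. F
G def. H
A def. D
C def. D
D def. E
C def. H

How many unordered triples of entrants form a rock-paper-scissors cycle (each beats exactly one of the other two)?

20

Win totals: A 5, B 3, C 7, D 4, E 5, F 4, G 2, H 4, I 2.
An entrant with w wins dominates both others in C(w,2) triples; summing gives 10 + 3 + 21 + 6 + 10 + 6 + 1 + 6 + 1 = 64 transitive triples.
Total triples C(9,3) = 84, so cyclic triples = 84 − 64 = 20.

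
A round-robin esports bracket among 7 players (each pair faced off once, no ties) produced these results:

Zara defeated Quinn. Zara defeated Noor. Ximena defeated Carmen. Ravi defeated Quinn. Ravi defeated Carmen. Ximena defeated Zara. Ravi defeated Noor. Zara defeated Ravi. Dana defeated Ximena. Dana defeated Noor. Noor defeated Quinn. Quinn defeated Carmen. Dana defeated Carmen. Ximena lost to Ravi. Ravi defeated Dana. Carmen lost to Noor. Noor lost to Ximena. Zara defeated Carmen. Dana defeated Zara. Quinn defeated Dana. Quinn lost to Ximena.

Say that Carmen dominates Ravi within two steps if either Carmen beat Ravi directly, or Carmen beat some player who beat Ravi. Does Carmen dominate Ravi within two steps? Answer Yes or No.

No

Carmen did not beat Ravi directly.
Carmen beat no one, so there is no intermediate player.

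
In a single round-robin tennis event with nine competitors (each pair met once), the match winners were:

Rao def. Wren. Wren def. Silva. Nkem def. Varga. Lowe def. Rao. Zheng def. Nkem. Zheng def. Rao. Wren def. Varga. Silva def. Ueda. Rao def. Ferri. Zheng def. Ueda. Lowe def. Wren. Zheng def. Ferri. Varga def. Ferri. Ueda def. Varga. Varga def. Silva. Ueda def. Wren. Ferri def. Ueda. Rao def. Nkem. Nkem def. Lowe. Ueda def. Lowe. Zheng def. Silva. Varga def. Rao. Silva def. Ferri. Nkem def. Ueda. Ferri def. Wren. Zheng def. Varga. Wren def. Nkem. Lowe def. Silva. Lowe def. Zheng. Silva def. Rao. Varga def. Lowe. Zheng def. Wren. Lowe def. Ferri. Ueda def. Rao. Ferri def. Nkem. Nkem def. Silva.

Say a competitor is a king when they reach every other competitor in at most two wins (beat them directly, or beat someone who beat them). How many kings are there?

Lowe reaches everyone (king).
Zheng reaches everyone (king).
Wren cannot reach Zheng in two steps.
Ueda reaches everyone (king).
Rao cannot reach Zheng in two steps.
Nkem reaches everyone (king).
Ferri cannot reach Zheng in two steps.
Silva cannot reach Zheng in two steps.
Varga reaches everyone (king).
Kings: Lowe, Zheng, Ueda, Nkem, Varga — 5.

5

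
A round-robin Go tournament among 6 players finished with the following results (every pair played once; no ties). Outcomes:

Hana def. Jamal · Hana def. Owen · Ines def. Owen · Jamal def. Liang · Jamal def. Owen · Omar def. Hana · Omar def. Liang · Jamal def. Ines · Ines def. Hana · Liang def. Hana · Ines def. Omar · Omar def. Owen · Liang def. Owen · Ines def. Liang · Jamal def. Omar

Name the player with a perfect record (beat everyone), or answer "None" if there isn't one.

None

Highest win total is Jamal with 4 (out of 5 possible).
Jamal lost to Hana, so no player went undefeated.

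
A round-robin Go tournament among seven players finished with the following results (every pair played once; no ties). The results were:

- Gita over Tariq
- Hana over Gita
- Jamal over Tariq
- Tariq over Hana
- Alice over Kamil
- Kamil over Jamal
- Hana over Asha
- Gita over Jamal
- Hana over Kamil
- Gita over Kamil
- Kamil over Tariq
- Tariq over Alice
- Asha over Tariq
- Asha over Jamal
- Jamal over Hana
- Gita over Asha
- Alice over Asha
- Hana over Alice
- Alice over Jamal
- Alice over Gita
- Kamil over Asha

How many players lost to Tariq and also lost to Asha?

0

Tariq beat: Alice, Hana.
Asha beat: Tariq, Jamal.
No one was beaten by both.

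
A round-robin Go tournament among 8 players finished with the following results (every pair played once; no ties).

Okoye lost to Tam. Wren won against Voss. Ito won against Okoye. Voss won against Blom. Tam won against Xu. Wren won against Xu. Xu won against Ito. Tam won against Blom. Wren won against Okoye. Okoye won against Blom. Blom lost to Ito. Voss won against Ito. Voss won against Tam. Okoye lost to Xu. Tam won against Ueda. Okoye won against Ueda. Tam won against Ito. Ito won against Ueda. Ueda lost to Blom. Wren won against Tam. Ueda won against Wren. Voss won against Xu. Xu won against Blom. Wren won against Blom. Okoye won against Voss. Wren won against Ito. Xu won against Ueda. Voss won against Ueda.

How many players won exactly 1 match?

2

Win totals: Ito 3, Xu 4, Tam 5, Blom 1, Voss 5, Ueda 1, Wren 6, Okoye 3.
Exactly 1: Blom, Ueda — 2 players.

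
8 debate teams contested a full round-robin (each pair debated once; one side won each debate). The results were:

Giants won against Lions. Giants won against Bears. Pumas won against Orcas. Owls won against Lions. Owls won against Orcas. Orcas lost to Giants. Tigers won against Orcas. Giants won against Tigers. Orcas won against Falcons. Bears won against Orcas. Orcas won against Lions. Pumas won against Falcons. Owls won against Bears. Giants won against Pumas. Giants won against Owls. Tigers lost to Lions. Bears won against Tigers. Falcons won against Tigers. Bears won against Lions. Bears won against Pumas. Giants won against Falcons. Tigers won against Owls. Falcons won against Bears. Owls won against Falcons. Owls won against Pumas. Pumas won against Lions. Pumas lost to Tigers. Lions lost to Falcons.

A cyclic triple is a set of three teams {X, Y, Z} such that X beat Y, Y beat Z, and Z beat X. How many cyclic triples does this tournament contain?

9

Win totals: Tigers 3, Giants 7, Orcas 2, Bears 4, Lions 1, Falcons 3, Pumas 3, Owls 5.
A team with w wins dominates both others in C(w,2) triples; summing gives 3 + 21 + 1 + 6 + 0 + 3 + 3 + 10 = 47 transitive triples.
Total triples C(8,3) = 56, so cyclic triples = 56 − 47 = 9.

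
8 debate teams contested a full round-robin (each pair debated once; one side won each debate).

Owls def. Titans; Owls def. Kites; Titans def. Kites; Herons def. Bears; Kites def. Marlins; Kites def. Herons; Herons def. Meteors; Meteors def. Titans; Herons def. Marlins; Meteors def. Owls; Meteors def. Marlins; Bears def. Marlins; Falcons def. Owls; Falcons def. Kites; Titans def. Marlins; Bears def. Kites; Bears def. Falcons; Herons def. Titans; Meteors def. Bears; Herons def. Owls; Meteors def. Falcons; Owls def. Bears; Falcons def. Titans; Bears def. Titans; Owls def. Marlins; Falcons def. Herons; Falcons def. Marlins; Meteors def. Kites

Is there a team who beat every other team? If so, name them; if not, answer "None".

Highest win total is Meteors with 6 (out of 7 possible).
Meteors lost to Herons, so no team went undefeated.

None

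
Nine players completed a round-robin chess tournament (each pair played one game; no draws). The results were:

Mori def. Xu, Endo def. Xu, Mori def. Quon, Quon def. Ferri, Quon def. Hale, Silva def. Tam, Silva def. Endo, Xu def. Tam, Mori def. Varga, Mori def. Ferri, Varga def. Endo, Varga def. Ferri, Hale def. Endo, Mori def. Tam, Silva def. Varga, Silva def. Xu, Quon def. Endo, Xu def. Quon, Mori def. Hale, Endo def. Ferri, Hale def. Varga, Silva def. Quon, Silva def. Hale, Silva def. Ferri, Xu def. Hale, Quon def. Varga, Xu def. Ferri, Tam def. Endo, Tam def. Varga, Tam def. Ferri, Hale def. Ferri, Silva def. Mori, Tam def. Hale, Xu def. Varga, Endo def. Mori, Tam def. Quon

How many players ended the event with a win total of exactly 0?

1

Win totals: Mori 6, Xu 5, Endo 3, Tam 5, Hale 3, Silva 8, Varga 2, Ferri 0, Quon 4.
Exactly 0: Ferri — 1 player.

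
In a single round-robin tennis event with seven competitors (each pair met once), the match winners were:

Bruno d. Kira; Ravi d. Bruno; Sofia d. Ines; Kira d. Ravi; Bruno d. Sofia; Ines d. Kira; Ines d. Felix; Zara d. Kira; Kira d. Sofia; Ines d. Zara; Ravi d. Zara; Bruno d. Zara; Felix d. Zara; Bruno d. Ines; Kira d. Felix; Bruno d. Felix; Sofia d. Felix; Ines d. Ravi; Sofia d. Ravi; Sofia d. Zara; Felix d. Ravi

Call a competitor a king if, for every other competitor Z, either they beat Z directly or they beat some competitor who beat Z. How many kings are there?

5

Sofia reaches everyone (king).
Ravi reaches everyone (king).
Kira reaches everyone (king).
Felix cannot reach Sofia, Ines in two steps.
Bruno reaches everyone (king).
Zara cannot reach Bruno, Ines in two steps.
Ines reaches everyone (king).
Kings: Sofia, Ravi, Kira, Bruno, Ines — 5.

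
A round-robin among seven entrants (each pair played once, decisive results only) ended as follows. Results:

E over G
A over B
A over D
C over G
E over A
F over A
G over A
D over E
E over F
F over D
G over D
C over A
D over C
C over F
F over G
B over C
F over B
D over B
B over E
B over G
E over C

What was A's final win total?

2

A's results: beat B, D; lost to C, E, F, G.
That is 2 wins.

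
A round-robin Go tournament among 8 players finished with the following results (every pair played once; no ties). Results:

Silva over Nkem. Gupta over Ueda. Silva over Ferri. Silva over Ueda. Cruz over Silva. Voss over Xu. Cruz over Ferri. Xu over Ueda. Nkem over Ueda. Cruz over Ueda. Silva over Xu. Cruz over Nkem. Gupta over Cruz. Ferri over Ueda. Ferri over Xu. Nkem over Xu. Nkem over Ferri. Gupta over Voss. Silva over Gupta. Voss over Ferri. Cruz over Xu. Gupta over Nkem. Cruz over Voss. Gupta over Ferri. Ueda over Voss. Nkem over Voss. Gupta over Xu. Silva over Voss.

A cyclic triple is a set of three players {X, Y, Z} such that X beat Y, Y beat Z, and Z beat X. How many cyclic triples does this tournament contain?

3

Win totals: Gupta 6, Cruz 6, Silva 6, Xu 1, Voss 2, Ueda 1, Ferri 2, Nkem 4.
A player with w wins dominates both others in C(w,2) triples; summing gives 15 + 15 + 15 + 0 + 1 + 0 + 1 + 6 = 53 transitive triples.
Total triples C(8,3) = 56, so cyclic triples = 56 − 53 = 3.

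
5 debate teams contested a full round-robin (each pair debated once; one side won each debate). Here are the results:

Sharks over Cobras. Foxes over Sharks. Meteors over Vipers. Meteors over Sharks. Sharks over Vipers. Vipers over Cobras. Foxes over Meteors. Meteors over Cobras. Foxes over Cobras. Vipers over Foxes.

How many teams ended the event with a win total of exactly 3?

Win totals: Cobras 0, Sharks 2, Foxes 3, Vipers 2, Meteors 3.
Exactly 3: Foxes, Meteors — 2 teams.

2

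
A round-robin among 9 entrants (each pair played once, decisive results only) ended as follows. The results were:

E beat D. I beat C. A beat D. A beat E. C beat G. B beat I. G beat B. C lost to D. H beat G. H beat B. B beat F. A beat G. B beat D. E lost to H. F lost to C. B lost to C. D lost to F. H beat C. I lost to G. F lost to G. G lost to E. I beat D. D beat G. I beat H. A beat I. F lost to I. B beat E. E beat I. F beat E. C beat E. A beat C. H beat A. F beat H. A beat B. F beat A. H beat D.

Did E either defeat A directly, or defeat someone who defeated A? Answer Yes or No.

E did not beat A directly.
E beat D, G, I, but each of them lost to A. No two-step path.

No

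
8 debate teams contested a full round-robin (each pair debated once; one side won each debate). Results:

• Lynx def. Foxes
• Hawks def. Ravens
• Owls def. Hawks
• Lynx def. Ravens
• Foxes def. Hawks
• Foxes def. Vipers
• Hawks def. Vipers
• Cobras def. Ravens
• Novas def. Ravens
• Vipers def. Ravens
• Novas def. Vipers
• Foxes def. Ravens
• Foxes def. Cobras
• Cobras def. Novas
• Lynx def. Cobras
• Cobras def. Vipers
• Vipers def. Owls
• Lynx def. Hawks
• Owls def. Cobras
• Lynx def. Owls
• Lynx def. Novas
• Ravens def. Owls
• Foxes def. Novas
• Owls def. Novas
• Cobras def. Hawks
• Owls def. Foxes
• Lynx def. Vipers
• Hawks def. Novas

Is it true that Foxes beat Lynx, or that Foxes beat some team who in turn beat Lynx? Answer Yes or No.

No

Foxes did not beat Lynx directly.
Foxes beat Ravens, Vipers, Cobras, Novas, Hawks, but each of them lost to Lynx. No two-step path.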